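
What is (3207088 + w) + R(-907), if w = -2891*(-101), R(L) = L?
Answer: 3498172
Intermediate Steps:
w = 291991
(3207088 + w) + R(-907) = (3207088 + 291991) - 907 = 3499079 - 907 = 3498172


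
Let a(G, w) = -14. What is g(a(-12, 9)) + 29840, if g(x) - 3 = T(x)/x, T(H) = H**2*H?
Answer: 30039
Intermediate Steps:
T(H) = H**3
g(x) = 3 + x**2 (g(x) = 3 + x**3/x = 3 + x**2)
g(a(-12, 9)) + 29840 = (3 + (-14)**2) + 29840 = (3 + 196) + 29840 = 199 + 29840 = 30039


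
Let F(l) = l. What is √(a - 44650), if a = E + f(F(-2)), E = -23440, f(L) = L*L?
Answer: I*√68086 ≈ 260.93*I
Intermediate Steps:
f(L) = L²
a = -23436 (a = -23440 + (-2)² = -23440 + 4 = -23436)
√(a - 44650) = √(-23436 - 44650) = √(-68086) = I*√68086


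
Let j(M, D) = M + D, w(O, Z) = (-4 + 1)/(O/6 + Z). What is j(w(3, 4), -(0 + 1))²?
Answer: 25/9 ≈ 2.7778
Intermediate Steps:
w(O, Z) = -3/(Z + O/6) (w(O, Z) = -3/(O*(⅙) + Z) = -3/(O/6 + Z) = -3/(Z + O/6))
j(M, D) = D + M
j(w(3, 4), -(0 + 1))² = (-(0 + 1) - 18/(3 + 6*4))² = (-1*1 - 18/(3 + 24))² = (-1 - 18/27)² = (-1 - 18*1/27)² = (-1 - ⅔)² = (-5/3)² = 25/9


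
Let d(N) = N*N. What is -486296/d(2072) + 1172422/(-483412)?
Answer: -9684751275/3815030632 ≈ -2.5386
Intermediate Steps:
d(N) = N²
-486296/d(2072) + 1172422/(-483412) = -486296/(2072²) + 1172422/(-483412) = -486296/4293184 + 1172422*(-1/483412) = -486296*1/4293184 - 34483/14218 = -60787/536648 - 34483/14218 = -9684751275/3815030632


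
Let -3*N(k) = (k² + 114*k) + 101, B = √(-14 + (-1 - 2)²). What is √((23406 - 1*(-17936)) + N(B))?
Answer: √(41310 - 38*I*√5) ≈ 203.25 - 0.209*I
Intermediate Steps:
B = I*√5 (B = √(-14 + (-3)²) = √(-14 + 9) = √(-5) = I*√5 ≈ 2.2361*I)
N(k) = -101/3 - 38*k - k²/3 (N(k) = -((k² + 114*k) + 101)/3 = -(101 + k² + 114*k)/3 = -101/3 - 38*k - k²/3)
√((23406 - 1*(-17936)) + N(B)) = √((23406 - 1*(-17936)) + (-101/3 - 38*I*√5 - (I*√5)²/3)) = √((23406 + 17936) + (-101/3 - 38*I*√5 - ⅓*(-5))) = √(41342 + (-101/3 - 38*I*√5 + 5/3)) = √(41342 + (-32 - 38*I*√5)) = √(41310 - 38*I*√5)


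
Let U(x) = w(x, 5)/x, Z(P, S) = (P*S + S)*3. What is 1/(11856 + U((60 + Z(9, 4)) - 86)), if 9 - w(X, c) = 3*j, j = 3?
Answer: 1/11856 ≈ 8.4345e-5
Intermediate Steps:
Z(P, S) = 3*S + 3*P*S (Z(P, S) = (S + P*S)*3 = 3*S + 3*P*S)
w(X, c) = 0 (w(X, c) = 9 - 3*3 = 9 - 1*9 = 9 - 9 = 0)
U(x) = 0 (U(x) = 0/x = 0)
1/(11856 + U((60 + Z(9, 4)) - 86)) = 1/(11856 + 0) = 1/11856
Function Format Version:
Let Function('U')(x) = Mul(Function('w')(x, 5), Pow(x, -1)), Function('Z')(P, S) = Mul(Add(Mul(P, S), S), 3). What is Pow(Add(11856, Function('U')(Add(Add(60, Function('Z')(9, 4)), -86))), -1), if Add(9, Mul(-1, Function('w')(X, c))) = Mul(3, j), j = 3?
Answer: Rational(1, 11856) ≈ 8.4345e-5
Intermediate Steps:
Function('Z')(P, S) = Add(Mul(3, S), Mul(3, P, S)) (Function('Z')(P, S) = Mul(Add(S, Mul(P, S)), 3) = Add(Mul(3, S), Mul(3, P, S)))
Function('w')(X, c) = 0 (Function('w')(X, c) = Add(9, Mul(-1, Mul(3, 3))) = Add(9, Mul(-1, 9)) = Add(9, -9) = 0)
Function('U')(x) = 0 (Function('U')(x) = Mul(0, Pow(x, -1)) = 0)
Pow(Add(11856, Function('U')(Add(Add(60, Function('Z')(9, 4)), -86))), -1) = Pow(Add(11856, 0), -1) = Pow(11856, -1) = Rational(1, 11856)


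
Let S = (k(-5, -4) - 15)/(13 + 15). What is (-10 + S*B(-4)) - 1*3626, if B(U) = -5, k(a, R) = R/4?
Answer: -25432/7 ≈ -3633.1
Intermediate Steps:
k(a, R) = R/4 (k(a, R) = R*(¼) = R/4)
S = -4/7 (S = ((¼)*(-4) - 15)/(13 + 15) = (-1 - 15)/28 = -16*1/28 = -4/7 ≈ -0.57143)
(-10 + S*B(-4)) - 1*3626 = (-10 - 4/7*(-5)) - 1*3626 = (-10 + 20/7) - 3626 = -50/7 - 3626 = -25432/7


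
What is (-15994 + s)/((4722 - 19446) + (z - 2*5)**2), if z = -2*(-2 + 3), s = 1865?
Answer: 14129/14580 ≈ 0.96907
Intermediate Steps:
z = -2 (z = -2*1 = -2)
(-15994 + s)/((4722 - 19446) + (z - 2*5)**2) = (-15994 + 1865)/((4722 - 19446) + (-2 - 2*5)**2) = -14129/(-14724 + (-2 - 10)**2) = -14129/(-14724 + (-12)**2) = -14129/(-14724 + 144) = -14129/(-14580) = -14129*(-1/14580) = 14129/14580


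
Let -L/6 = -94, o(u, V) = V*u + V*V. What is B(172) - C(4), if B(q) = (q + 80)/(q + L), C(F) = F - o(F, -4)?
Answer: -673/184 ≈ -3.6576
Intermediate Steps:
o(u, V) = V**2 + V*u (o(u, V) = V*u + V**2 = V**2 + V*u)
L = 564 (L = -6*(-94) = 564)
C(F) = -16 + 5*F (C(F) = F - (-4)*(-4 + F) = F - (16 - 4*F) = F + (-16 + 4*F) = -16 + 5*F)
B(q) = (80 + q)/(564 + q) (B(q) = (q + 80)/(q + 564) = (80 + q)/(564 + q))
B(172) - C(4) = (80 + 172)/(564 + 172) - (-16 + 5*4) = 252/736 - (-16 + 20) = (1/736)*252 - 1*4 = 63/184 - 4 = -673/184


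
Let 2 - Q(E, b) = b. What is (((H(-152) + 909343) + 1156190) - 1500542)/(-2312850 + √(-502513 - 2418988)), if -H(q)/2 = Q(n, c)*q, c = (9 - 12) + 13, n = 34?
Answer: -76536151950/314663414353 - 562559*I*√10109/314663414353 ≈ -0.24323 - 0.00017975*I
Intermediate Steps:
c = 10 (c = -3 + 13 = 10)
Q(E, b) = 2 - b
H(q) = 16*q (H(q) = -2*(2 - 1*10)*q = -2*(2 - 10)*q = -(-16)*q = 16*q)
(((H(-152) + 909343) + 1156190) - 1500542)/(-2312850 + √(-502513 - 2418988)) = (((16*(-152) + 909343) + 1156190) - 1500542)/(-2312850 + √(-502513 - 2418988)) = (((-2432 + 909343) + 1156190) - 1500542)/(-2312850 + √(-2921501)) = ((906911 + 1156190) - 1500542)/(-2312850 + 17*I*√10109) = (2063101 - 1500542)/(-2312850 + 17*I*√10109) = 562559/(-2312850 + 17*I*√10109)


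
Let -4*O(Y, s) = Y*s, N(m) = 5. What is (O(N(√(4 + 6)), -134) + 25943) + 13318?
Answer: 78857/2 ≈ 39429.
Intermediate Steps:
O(Y, s) = -Y*s/4
(O(N(√(4 + 6)), -134) + 25943) + 13318 = (-¼*5*(-134) + 25943) + 13318 = (335/2 + 25943) + 13318 = 52221/2 + 13318 = 78857/2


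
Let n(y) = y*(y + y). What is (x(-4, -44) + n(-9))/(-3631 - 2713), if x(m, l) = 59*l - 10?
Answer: 47/122 ≈ 0.38525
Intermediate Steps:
n(y) = 2*y² (n(y) = y*(2*y) = 2*y²)
x(m, l) = -10 + 59*l
(x(-4, -44) + n(-9))/(-3631 - 2713) = ((-10 + 59*(-44)) + 2*(-9)²)/(-3631 - 2713) = ((-10 - 2596) + 2*81)/(-6344) = (-2606 + 162)*(-1/6344) = -2444*(-1/6344) = 47/122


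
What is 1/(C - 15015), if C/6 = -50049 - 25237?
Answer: -1/466731 ≈ -2.1426e-6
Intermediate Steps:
C = -451716 (C = 6*(-50049 - 25237) = 6*(-75286) = -451716)
1/(C - 15015) = 1/(-451716 - 15015) = 1/(-466731) = -1/466731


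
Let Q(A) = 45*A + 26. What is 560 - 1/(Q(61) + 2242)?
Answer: 2807279/5013 ≈ 560.00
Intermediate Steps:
Q(A) = 26 + 45*A
560 - 1/(Q(61) + 2242) = 560 - 1/((26 + 45*61) + 2242) = 560 - 1/((26 + 2745) + 2242) = 560 - 1/(2771 + 2242) = 560 - 1/5013 = 2807279/5013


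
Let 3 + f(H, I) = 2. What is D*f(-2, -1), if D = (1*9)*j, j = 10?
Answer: -90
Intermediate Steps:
f(H, I) = -1 (f(H, I) = -3 + 2 = -1)
D = 90 (D = (1*9)*10 = 9*10 = 90)
D*f(-2, -1) = 90*(-1) = -90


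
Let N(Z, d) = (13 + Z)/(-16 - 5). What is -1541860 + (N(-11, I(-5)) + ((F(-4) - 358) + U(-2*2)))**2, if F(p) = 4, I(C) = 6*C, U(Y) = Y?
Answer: -623409860/441 ≈ -1.4136e+6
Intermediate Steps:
N(Z, d) = -13/21 - Z/21 (N(Z, d) = (13 + Z)/(-21) = (13 + Z)*(-1/21) = -13/21 - Z/21)
-1541860 + (N(-11, I(-5)) + ((F(-4) - 358) + U(-2*2)))**2 = -1541860 + ((-13/21 - 1/21*(-11)) + ((4 - 358) - 2*2))**2 = -1541860 + ((-13/21 + 11/21) + (-354 - 4))**2 = -1541860 + (-2/21 - 358)**2 = -1541860 + (-7520/21)**2 = -1541860 + 56550400/441 = -623409860/441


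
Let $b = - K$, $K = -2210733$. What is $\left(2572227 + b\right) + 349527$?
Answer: $5132487$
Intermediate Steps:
$b = 2210733$ ($b = \left(-1\right) \left(-2210733\right) = 2210733$)
$\left(2572227 + b\right) + 349527 = \left(2572227 + 2210733\right) + 349527 = 4782960 + 349527 = 5132487$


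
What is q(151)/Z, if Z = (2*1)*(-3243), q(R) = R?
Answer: -151/6486 ≈ -0.023281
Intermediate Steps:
Z = -6486 (Z = 2*(-3243) = -6486)
q(151)/Z = 151/(-6486) = 151*(-1/6486) = -151/6486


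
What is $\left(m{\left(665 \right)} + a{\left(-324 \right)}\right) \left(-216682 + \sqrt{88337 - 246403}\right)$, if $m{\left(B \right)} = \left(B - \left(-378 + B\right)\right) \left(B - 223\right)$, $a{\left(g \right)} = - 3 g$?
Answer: $-36412976736 + 168048 i \sqrt{158066} \approx -3.6413 \cdot 10^{10} + 6.6812 \cdot 10^{7} i$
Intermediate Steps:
$m{\left(B \right)} = -84294 + 378 B$ ($m{\left(B \right)} = 378 \left(-223 + B\right) = -84294 + 378 B$)
$\left(m{\left(665 \right)} + a{\left(-324 \right)}\right) \left(-216682 + \sqrt{88337 - 246403}\right) = \left(\left(-84294 + 378 \cdot 665\right) - -972\right) \left(-216682 + \sqrt{88337 - 246403}\right) = \left(\left(-84294 + 251370\right) + 972\right) \left(-216682 + \sqrt{-158066}\right) = \left(167076 + 972\right) \left(-216682 + i \sqrt{158066}\right) = 168048 \left(-216682 + i \sqrt{158066}\right) = -36412976736 + 168048 i \sqrt{158066}$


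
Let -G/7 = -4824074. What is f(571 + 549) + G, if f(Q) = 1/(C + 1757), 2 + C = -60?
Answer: 57237638011/1695 ≈ 3.3769e+7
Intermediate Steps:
C = -62 (C = -2 - 60 = -62)
f(Q) = 1/1695 (f(Q) = 1/(-62 + 1757) = 1/1695)
G = 33768518 (G = -7*(-4824074) = 33768518)
f(571 + 549) + G = 1/1695 + 33768518 = 57237638011/1695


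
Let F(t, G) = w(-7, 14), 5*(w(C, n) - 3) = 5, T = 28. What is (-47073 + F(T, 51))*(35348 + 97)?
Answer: -1668360705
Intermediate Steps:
w(C, n) = 4 (w(C, n) = 3 + (1/5)*5 = 3 + 1 = 4)
F(t, G) = 4
(-47073 + F(T, 51))*(35348 + 97) = (-47073 + 4)*(35348 + 97) = -47069*35445 = -1668360705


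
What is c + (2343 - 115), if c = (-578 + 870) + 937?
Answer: 3457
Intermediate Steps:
c = 1229 (c = 292 + 937 = 1229)
c + (2343 - 115) = 1229 + (2343 - 115) = 1229 + 2228 = 3457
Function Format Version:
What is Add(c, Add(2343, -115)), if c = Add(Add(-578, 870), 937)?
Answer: 3457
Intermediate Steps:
c = 1229 (c = Add(292, 937) = 1229)
Add(c, Add(2343, -115)) = Add(1229, Add(2343, -115)) = Add(1229, 2228) = 3457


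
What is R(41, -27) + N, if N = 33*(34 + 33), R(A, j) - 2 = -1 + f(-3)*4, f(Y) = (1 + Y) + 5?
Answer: 2224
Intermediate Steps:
f(Y) = 6 + Y
R(A, j) = 13 (R(A, j) = 2 + (-1 + (6 - 3)*4) = 2 + (-1 + 3*4) = 2 + (-1 + 12) = 2 + 11 = 13)
N = 2211 (N = 33*67 = 2211)
R(41, -27) + N = 13 + 2211 = 2224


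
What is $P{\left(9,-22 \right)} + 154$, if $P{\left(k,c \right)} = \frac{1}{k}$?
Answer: $\frac{1387}{9} \approx 154.11$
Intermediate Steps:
$P{\left(9,-22 \right)} + 154 = \frac{1}{9} + 154 = \frac{1387}{9}$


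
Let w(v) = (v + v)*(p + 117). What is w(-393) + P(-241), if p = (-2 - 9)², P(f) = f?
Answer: -187309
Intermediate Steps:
p = 121 (p = (-11)² = 121)
w(v) = 476*v (w(v) = (v + v)*(121 + 117) = (2*v)*238 = 476*v)
w(-393) + P(-241) = 476*(-393) - 241 = -187068 - 241 = -187309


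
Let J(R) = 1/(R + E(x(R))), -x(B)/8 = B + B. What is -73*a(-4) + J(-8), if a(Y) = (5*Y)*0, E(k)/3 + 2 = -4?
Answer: -1/26 ≈ -0.038462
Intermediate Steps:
x(B) = -16*B (x(B) = -8*(B + B) = -16*B)
E(k) = -18 (E(k) = -6 + 3*(-4) = -6 - 12 = -18)
a(Y) = 0
J(R) = 1/(-18 + R) (J(R) = 1/(R - 18) = 1/(-18 + R))
-73*a(-4) + J(-8) = -73*0 + 1/(-18 - 8) = 0 + 1/(-26) = 0 - 1/26 = -1/26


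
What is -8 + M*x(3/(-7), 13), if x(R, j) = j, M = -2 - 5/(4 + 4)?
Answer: -337/8 ≈ -42.125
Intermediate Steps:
M = -21/8 (M = -2 - 5/8 = -21/8 ≈ -2.6250)
-8 + M*x(3/(-7), 13) = -8 - 21/8*13 = -8 - 273/8 = -337/8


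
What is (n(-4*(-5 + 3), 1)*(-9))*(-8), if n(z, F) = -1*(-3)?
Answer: 216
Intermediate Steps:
n(z, F) = 3
(n(-4*(-5 + 3), 1)*(-9))*(-8) = (3*(-9))*(-8) = -27*(-8) = 216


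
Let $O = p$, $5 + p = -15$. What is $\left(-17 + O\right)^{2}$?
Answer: $1369$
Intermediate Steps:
$p = -20$ ($p = -5 - 15 = -20$)
$O = -20$
$\left(-17 + O\right)^{2} = \left(-17 - 20\right)^{2} = \left(-37\right)^{2} = 1369$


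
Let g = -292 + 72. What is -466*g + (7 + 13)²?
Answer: 102920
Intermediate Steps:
g = -220
-466*g + (7 + 13)² = -466*(-220) + (7 + 13)² = 102520 + 20² = 102520 + 400 = 102920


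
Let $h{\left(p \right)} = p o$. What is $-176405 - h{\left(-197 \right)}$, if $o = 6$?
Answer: $-175223$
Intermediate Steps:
$h{\left(p \right)} = 6 p$ ($h{\left(p \right)} = p 6 = 6 p$)
$-176405 - h{\left(-197 \right)} = -176405 - 6 \left(-197\right) = -176405 - -1182 = -176405 + 1182 = -175223$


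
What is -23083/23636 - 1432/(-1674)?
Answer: -2397095/19783332 ≈ -0.12117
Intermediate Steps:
-23083/23636 - 1432/(-1674) = -23083*1/23636 - 1432*(-1/1674) = -23083/23636 + 716/837 = -2397095/19783332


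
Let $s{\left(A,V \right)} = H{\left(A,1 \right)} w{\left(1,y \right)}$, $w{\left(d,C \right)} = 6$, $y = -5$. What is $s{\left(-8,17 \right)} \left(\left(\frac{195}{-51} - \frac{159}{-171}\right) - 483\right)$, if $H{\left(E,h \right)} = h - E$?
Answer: $- \frac{8474958}{323} \approx -26238.0$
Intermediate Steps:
$s{\left(A,V \right)} = 6 - 6 A$ ($s{\left(A,V \right)} = \left(1 - A\right) 6 = 6 - 6 A$)
$s{\left(-8,17 \right)} \left(\left(\frac{195}{-51} - \frac{159}{-171}\right) - 483\right) = \left(6 - -48\right) \left(\left(\frac{195}{-51} - \frac{159}{-171}\right) - 483\right) = \left(6 + 48\right) \left(\left(195 \left(- \frac{1}{51}\right) - - \frac{53}{57}\right) - 483\right) = 54 \left(\left(- \frac{65}{17} + \frac{53}{57}\right) - 483\right) = 54 \left(- \frac{2804}{969} - 483\right) = 54 \left(- \frac{470831}{969}\right) = - \frac{8474958}{323}$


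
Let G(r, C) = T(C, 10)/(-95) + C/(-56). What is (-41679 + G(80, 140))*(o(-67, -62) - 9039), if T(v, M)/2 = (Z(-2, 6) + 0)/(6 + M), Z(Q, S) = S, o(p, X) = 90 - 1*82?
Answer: 143041765163/380 ≈ 3.7643e+8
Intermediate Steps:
o(p, X) = 8 (o(p, X) = 90 - 82 = 8)
T(v, M) = 12/(6 + M) (T(v, M) = 2*((6 + 0)/(6 + M)) = 2*(6/(6 + M)) = 12/(6 + M))
G(r, C) = -3/380 - C/56 (G(r, C) = (12/(6 + 10))/(-95) + C/(-56) = (12/16)*(-1/95) + C*(-1/56) = (12*(1/16))*(-1/95) - C/56 = (¾)*(-1/95) - C/56 = -3/380 - C/56)
(-41679 + G(80, 140))*(o(-67, -62) - 9039) = (-41679 + (-3/380 - 1/56*140))*(8 - 9039) = (-41679 + (-3/380 - 5/2))*(-9031) = (-41679 - 953/380)*(-9031) = -15838973/380*(-9031) = 143041765163/380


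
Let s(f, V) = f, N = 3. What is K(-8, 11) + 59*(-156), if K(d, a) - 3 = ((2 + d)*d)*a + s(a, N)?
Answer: -8662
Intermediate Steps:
K(d, a) = 3 + a + a*d*(2 + d) (K(d, a) = 3 + (((2 + d)*d)*a + a) = 3 + ((d*(2 + d))*a + a) = 3 + (a*d*(2 + d) + a) = 3 + (a + a*d*(2 + d)) = 3 + a + a*d*(2 + d))
K(-8, 11) + 59*(-156) = (3 + 11 + 11*(-8)² + 2*11*(-8)) + 59*(-156) = (3 + 11 + 11*64 - 176) - 9204 = (3 + 11 + 704 - 176) - 9204 = 542 - 9204 = -8662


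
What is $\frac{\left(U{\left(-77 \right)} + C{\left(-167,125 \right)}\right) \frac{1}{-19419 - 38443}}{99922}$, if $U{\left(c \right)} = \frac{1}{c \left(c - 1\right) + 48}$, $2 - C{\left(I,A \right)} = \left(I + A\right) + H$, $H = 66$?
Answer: $\frac{133187}{35002331669256} \approx 3.8051 \cdot 10^{-9}$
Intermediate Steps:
$C{\left(I,A \right)} = -64 - A - I$ ($C{\left(I,A \right)} = 2 - \left(\left(I + A\right) + 66\right) = 2 - \left(\left(A + I\right) + 66\right) = 2 - \left(66 + A + I\right) = -64 - A - I$)
$U{\left(c \right)} = \frac{1}{48 + c \left(-1 + c\right)}$ ($U{\left(c \right)} = \frac{1}{c \left(-1 + c\right) + 48} = \frac{1}{48 + c \left(-1 + c\right)}$)
$\frac{\left(U{\left(-77 \right)} + C{\left(-167,125 \right)}\right) \frac{1}{-19419 - 38443}}{99922} = \frac{\left(\frac{1}{48 + \left(-77\right)^{2} - -77} - 22\right) \frac{1}{-19419 - 38443}}{99922} = \frac{\frac{1}{48 + 5929 + 77} - 22}{-57862} \cdot \frac{1}{99922} = \left(\frac{1}{6054} - 22\right) \left(- \frac{1}{57862}\right) \frac{1}{99922} = \left(- \frac{133187}{6054}\right) \left(- \frac{1}{57862}\right) \frac{1}{99922} = \frac{133187}{350296548} \cdot \frac{1}{99922} = \frac{133187}{35002331669256}$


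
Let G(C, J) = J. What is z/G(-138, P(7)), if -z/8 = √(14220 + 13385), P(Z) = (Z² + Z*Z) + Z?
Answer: -8*√27605/105 ≈ -12.659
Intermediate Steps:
P(Z) = Z + 2*Z² (P(Z) = (Z² + Z²) + Z = 2*Z² + Z = Z + 2*Z²)
z = -8*√27605 (z = -8*√(14220 + 13385) = -8*√27605 ≈ -1329.2)
z/G(-138, P(7)) = (-8*√27605)/((7*(1 + 2*7))) = (-8*√27605)/((7*(1 + 14))) = (-8*√27605)/((7*15)) = -8*√27605/105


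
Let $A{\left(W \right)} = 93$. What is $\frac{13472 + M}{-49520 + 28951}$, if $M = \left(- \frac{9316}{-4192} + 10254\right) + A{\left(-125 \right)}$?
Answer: $- \frac{24964641}{21556312} \approx -1.1581$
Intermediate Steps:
$M = \frac{10845985}{1048}$ ($M = \left(- \frac{9316}{-4192} + 10254\right) + 93 = \left(\left(-9316\right) \left(- \frac{1}{4192}\right) + 10254\right) + 93 = \left(\frac{2329}{1048} + 10254\right) + 93 = \frac{10748521}{1048} + 93 = \frac{10845985}{1048} \approx 10349.0$)
$\frac{13472 + M}{-49520 + 28951} = \frac{13472 + \frac{10845985}{1048}}{-49520 + 28951} = \frac{24964641}{1048 \left(-20569\right)} = \frac{24964641}{1048} \left(- \frac{1}{20569}\right) = - \frac{24964641}{21556312}$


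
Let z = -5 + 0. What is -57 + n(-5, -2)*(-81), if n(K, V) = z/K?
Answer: -138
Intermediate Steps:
z = -5
n(K, V) = -5/K
-57 + n(-5, -2)*(-81) = -57 - 5/(-5)*(-81) = -57 - 5*(-1/5)*(-81) = -57 + 1*(-81) = -57 - 81 = -138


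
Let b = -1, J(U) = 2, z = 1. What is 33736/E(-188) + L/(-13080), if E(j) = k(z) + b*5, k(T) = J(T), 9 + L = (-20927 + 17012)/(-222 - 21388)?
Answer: -127143689401/11306352 ≈ -11245.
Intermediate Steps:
L = -38115/4322 (L = -9 + (-20927 + 17012)/(-222 - 21388) = -9 - 3915/(-21610) = -9 - 3915*(-1/21610) = -9 + 783/4322 = -38115/4322 ≈ -8.8188)
k(T) = 2
E(j) = -3 (E(j) = 2 - 1*5 = 2 - 5 = -3)
33736/E(-188) + L/(-13080) = 33736/(-3) - 38115/4322/(-13080) = 33736*(-⅓) - 38115/4322*(-1/13080) = -33736/3 + 2541/3768784 = -127143689401/11306352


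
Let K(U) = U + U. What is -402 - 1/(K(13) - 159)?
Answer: -53465/133 ≈ -401.99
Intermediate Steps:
K(U) = 2*U
-402 - 1/(K(13) - 159) = -402 - 1/(2*13 - 159) = -402 - 1/(26 - 159) = -402 - 1/(-133) = -402 - 1*(-1/133) = -402 + 1/133 = -53465/133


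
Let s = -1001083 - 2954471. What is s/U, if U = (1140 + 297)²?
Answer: -439506/229441 ≈ -1.9156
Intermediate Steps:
U = 2064969 (U = 1437² = 2064969)
s = -3955554
s/U = -3955554/2064969 = -3955554*1/2064969 = -439506/229441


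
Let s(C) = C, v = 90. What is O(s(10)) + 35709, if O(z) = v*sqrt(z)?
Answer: 35709 + 90*sqrt(10) ≈ 35994.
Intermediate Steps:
O(z) = 90*sqrt(z)
O(s(10)) + 35709 = 90*sqrt(10) + 35709 = 35709 + 90*sqrt(10)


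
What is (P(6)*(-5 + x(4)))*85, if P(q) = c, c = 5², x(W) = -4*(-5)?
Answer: 31875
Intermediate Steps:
x(W) = 20
c = 25
P(q) = 25
(P(6)*(-5 + x(4)))*85 = (25*(-5 + 20))*85 = (25*15)*85 = 375*85 = 31875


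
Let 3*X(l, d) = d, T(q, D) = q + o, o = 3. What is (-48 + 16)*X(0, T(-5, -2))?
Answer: 64/3 ≈ 21.333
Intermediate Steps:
T(q, D) = 3 + q (T(q, D) = q + 3 = 3 + q)
X(l, d) = d/3
(-48 + 16)*X(0, T(-5, -2)) = (-48 + 16)*((3 - 5)/3) = -32*(-2)/3 = -32*(-2/3) = 64/3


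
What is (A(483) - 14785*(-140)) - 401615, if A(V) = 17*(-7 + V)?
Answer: 1676377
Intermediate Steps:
A(V) = -119 + 17*V
(A(483) - 14785*(-140)) - 401615 = ((-119 + 17*483) - 14785*(-140)) - 401615 = ((-119 + 8211) + 2069900) - 401615 = (8092 + 2069900) - 401615 = 2077992 - 401615 = 1676377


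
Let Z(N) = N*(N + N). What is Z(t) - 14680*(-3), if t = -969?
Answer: 1921962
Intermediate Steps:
Z(N) = 2*N**2 (Z(N) = N*(2*N) = 2*N**2)
Z(t) - 14680*(-3) = 2*(-969)**2 - 14680*(-3) = 2*938961 - 1*(-44040) = 1877922 + 44040 = 1921962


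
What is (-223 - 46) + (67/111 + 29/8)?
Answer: -235117/888 ≈ -264.77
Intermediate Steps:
(-223 - 46) + (67/111 + 29/8) = -269 + (67*(1/111) + 29*(⅛)) = -269 + (67/111 + 29/8) = -269 + 3755/888 = -235117/888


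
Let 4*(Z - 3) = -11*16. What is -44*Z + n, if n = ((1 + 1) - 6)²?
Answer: 1820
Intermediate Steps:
Z = -41 (Z = 3 + (-11*16)/4 = 3 + (¼)*(-176) = 3 - 44 = -41)
n = 16 (n = (2 - 6)² = (-4)² = 16)
-44*Z + n = -44*(-41) + 16 = 1804 + 16 = 1820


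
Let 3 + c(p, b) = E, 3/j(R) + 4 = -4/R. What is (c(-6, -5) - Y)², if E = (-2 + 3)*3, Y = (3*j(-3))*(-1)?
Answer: 729/64 ≈ 11.391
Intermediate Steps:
j(R) = 3/(-4 - 4/R)
Y = 27/8 (Y = (3*(-3*(-3)/(4 + 4*(-3))))*(-1) = (3*(-3*(-3)/(4 - 12)))*(-1) = (3*(-3*(-3)/(-8)))*(-1) = (3*(-3*(-3)*(-⅛)))*(-1) = (3*(-9/8))*(-1) = -27/8*(-1) = 27/8 ≈ 3.3750)
E = 3 (E = 1*3 = 3)
c(p, b) = 0 (c(p, b) = -3 + 3 = 0)
(c(-6, -5) - Y)² = (0 - 1*27/8)² = (0 - 27/8)² = (-27/8)² = 729/64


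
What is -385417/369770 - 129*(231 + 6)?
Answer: -11305363627/369770 ≈ -30574.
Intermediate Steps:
-385417/369770 - 129*(231 + 6) = -385417*1/369770 - 129*237 = -385417/369770 - 1*30573 = -385417/369770 - 30573 = -11305363627/369770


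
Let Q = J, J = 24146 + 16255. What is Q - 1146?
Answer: 39255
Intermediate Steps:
J = 40401
Q = 40401
Q - 1146 = 40401 - 1146 = 39255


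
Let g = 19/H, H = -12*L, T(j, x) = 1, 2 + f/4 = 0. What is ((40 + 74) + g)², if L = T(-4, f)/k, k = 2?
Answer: 442225/36 ≈ 12284.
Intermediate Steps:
f = -8 (f = -8 + 4*0 = -8 + 0 = -8)
L = ½ (L = 1/2 = 1*(½) = ½ ≈ 0.50000)
H = -6 (H = -12*½ = -6)
g = -19/6 (g = 19/(-6) = 19*(-⅙) = -19/6 ≈ -3.1667)
((40 + 74) + g)² = ((40 + 74) - 19/6)² = (114 - 19/6)² = (665/6)² = 442225/36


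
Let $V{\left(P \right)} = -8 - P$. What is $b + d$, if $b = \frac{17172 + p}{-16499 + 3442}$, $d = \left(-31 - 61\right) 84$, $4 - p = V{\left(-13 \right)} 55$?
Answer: $- \frac{100921397}{13057} \approx -7729.3$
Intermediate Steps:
$p = -271$ ($p = 4 - \left(-8 - -13\right) 55 = 4 - \left(-8 + 13\right) 55 = 4 - 5 \cdot 55 = 4 - 275 = -271$)
$d = -7728$ ($d = \left(-92\right) 84 = -7728$)
$b = - \frac{16901}{13057}$ ($b = \frac{17172 - 271}{-16499 + 3442} = \frac{16901}{-13057} = 16901 \left(- \frac{1}{13057}\right) = - \frac{16901}{13057} \approx -1.2944$)
$b + d = - \frac{16901}{13057} - 7728 = - \frac{100921397}{13057}$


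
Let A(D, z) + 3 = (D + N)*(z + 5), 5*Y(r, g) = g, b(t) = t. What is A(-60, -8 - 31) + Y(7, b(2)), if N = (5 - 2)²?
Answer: 8657/5 ≈ 1731.4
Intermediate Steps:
N = 9 (N = 3² = 9)
Y(r, g) = g/5
A(D, z) = -3 + (5 + z)*(9 + D) (A(D, z) = -3 + (D + 9)*(z + 5) = -3 + (9 + D)*(5 + z) = -3 + (5 + z)*(9 + D))
A(-60, -8 - 31) + Y(7, b(2)) = (42 + 5*(-60) + 9*(-8 - 31) - 60*(-8 - 31)) + (⅕)*2 = (42 - 300 + 9*(-39) - 60*(-39)) + ⅖ = (42 - 300 - 351 + 2340) + ⅖ = 1731 + ⅖ = 8657/5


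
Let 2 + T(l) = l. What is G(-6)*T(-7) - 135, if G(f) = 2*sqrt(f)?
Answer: -135 - 18*I*sqrt(6) ≈ -135.0 - 44.091*I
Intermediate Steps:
T(l) = -2 + l
G(-6)*T(-7) - 135 = (2*sqrt(-6))*(-2 - 7) - 135 = (2*(I*sqrt(6)))*(-9) - 135 = (2*I*sqrt(6))*(-9) - 135 = -18*I*sqrt(6) - 135 = -135 - 18*I*sqrt(6)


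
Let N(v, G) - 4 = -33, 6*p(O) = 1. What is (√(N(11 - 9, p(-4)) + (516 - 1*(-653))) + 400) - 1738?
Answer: -1338 + 2*√285 ≈ -1304.2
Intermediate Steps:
p(O) = ⅙ (p(O) = (⅙)*1 = ⅙)
N(v, G) = -29 (N(v, G) = 4 - 33 = -29)
(√(N(11 - 9, p(-4)) + (516 - 1*(-653))) + 400) - 1738 = (√(-29 + (516 - 1*(-653))) + 400) - 1738 = (√(-29 + (516 + 653)) + 400) - 1738 = (√(-29 + 1169) + 400) - 1738 = (√1140 + 400) - 1738 = (2*√285 + 400) - 1738 = (400 + 2*√285) - 1738 = -1338 + 2*√285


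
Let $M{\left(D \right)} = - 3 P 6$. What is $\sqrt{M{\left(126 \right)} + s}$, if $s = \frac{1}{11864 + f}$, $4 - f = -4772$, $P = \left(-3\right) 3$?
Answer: $\frac{\sqrt{175219265}}{1040} \approx 12.728$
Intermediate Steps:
$P = -9$
$f = 4776$ ($f = 4 - -4772 = 4 + 4772 = 4776$)
$s = \frac{1}{16640}$ ($s = \frac{1}{11864 + 4776} = \frac{1}{16640} \approx 6.0096 \cdot 10^{-5}$)
$M{\left(D \right)} = 162$ ($M{\left(D \right)} = \left(-3\right) \left(-9\right) 6 = 27 \cdot 6 = 162$)
$\sqrt{M{\left(126 \right)} + s} = \sqrt{162 + \frac{1}{16640}} = \sqrt{\frac{2695681}{16640}} = \frac{\sqrt{175219265}}{1040}$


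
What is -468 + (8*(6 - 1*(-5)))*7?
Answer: 148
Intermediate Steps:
-468 + (8*(6 - 1*(-5)))*7 = -468 + (8*(6 + 5))*7 = -468 + (8*11)*7 = -468 + 88*7 = -468 + 616 = 148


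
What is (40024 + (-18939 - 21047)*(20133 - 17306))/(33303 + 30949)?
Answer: -56500199/32126 ≈ -1758.7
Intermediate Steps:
(40024 + (-18939 - 21047)*(20133 - 17306))/(33303 + 30949) = (40024 - 39986*2827)/64252 = (40024 - 113040422)*(1/64252) = -113000398*1/64252 = -56500199/32126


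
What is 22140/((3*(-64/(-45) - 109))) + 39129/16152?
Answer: -1724885237/26063944 ≈ -66.179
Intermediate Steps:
22140/((3*(-64/(-45) - 109))) + 39129/16152 = 22140/((3*(-64*(-1/45) - 109))) + 39129*(1/16152) = 22140/((3*(64/45 - 109))) + 13043/5384 = 22140/((3*(-4841/45))) + 13043/5384 = 22140/(-4841/15) + 13043/5384 = 22140*(-15/4841) + 13043/5384 = -332100/4841 + 13043/5384 = -1724885237/26063944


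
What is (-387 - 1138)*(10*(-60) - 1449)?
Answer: 3124725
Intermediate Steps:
(-387 - 1138)*(10*(-60) - 1449) = -1525*(-600 - 1449) = -1525*(-2049) = 3124725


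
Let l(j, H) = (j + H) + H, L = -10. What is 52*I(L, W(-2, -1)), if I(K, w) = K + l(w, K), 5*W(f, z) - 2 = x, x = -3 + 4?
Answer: -7644/5 ≈ -1528.8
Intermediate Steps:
x = 1
W(f, z) = ⅗ (W(f, z) = ⅖ + (⅕)*1 = ⅖ + ⅕ = ⅗)
l(j, H) = j + 2*H (l(j, H) = (H + j) + H = j + 2*H)
I(K, w) = w + 3*K (I(K, w) = K + (w + 2*K) = w + 3*K)
52*I(L, W(-2, -1)) = 52*(⅗ + 3*(-10)) = 52*(⅗ - 30) = 52*(-147/5) = -7644/5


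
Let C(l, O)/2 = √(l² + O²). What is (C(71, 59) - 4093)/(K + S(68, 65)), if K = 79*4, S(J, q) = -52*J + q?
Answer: 4093/3155 - 2*√8522/3155 ≈ 1.2388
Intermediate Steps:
S(J, q) = q - 52*J
K = 316
C(l, O) = 2*√(O² + l²) (C(l, O) = 2*√(l² + O²) = 2*√(O² + l²))
(C(71, 59) - 4093)/(K + S(68, 65)) = (2*√(59² + 71²) - 4093)/(316 + (65 - 52*68)) = (2*√(3481 + 5041) - 4093)/(316 + (65 - 3536)) = (2*√8522 - 4093)/(316 - 3471) = (-4093 + 2*√8522)/(-3155) = (-4093 + 2*√8522)*(-1/3155) = 4093/3155 - 2*√8522/3155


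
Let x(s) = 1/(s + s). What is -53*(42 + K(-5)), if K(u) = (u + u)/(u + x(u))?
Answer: -118826/51 ≈ -2329.9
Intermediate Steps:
x(s) = 1/(2*s)
K(u) = 2*u/(u + 1/(2*u)) (K(u) = (u + u)/(u + 1/(2*u)) = (2*u)/(u + 1/(2*u)) = 2*u/(u + 1/(2*u)))
-53*(42 + K(-5)) = -53*(42 + 4*(-5)²/(1 + 2*(-5)²)) = -53*(42 + 4*25/(1 + 2*25)) = -53*(42 + 4*25/(1 + 50)) = -53*(42 + 4*25/51) = -53*(42 + 4*25*(1/51)) = -53*(42 + 100/51) = -53*2242/51 = -118826/51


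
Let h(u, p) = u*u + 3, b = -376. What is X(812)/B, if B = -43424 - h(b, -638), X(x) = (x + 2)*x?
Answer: -660968/184803 ≈ -3.5766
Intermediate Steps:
X(x) = x*(2 + x) (X(x) = (2 + x)*x = x*(2 + x))
h(u, p) = 3 + u² (h(u, p) = u² + 3 = 3 + u²)
B = -184803 (B = -43424 - (3 + (-376)²) = -43424 - (3 + 141376) = -43424 - 1*141379 = -43424 - 141379 = -184803)
X(812)/B = (812*(2 + 812))/(-184803) = (812*814)*(-1/184803) = 660968*(-1/184803) = -660968/184803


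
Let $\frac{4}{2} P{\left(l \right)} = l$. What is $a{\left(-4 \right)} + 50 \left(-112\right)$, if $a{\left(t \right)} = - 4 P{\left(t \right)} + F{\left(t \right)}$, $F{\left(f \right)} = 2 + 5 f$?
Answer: $-5610$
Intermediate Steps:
$P{\left(l \right)} = \frac{l}{2}$
$a{\left(t \right)} = 2 + 3 t$ ($a{\left(t \right)} = - 4 \frac{t}{2} + \left(2 + 5 t\right) = - 2 t + \left(2 + 5 t\right) = 2 + 3 t$)
$a{\left(-4 \right)} + 50 \left(-112\right) = \left(2 + 3 \left(-4\right)\right) + 50 \left(-112\right) = \left(2 - 12\right) - 5600 = -10 - 5600 = -5610$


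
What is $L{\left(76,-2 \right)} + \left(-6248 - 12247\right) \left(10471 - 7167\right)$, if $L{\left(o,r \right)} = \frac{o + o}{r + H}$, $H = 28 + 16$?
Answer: $- \frac{1283257004}{21} \approx -6.1107 \cdot 10^{7}$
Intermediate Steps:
$H = 44$
$L{\left(o,r \right)} = \frac{2 o}{44 + r}$ ($L{\left(o,r \right)} = \frac{o + o}{r + 44} = \frac{2 o}{44 + r}$)
$L{\left(76,-2 \right)} + \left(-6248 - 12247\right) \left(10471 - 7167\right) = 2 \cdot 76 \frac{1}{44 - 2} + \left(-6248 - 12247\right) \left(10471 - 7167\right) = 2 \cdot 76 \cdot \frac{1}{42} - 61107480 = \frac{76}{21} - 61107480 = - \frac{1283257004}{21}$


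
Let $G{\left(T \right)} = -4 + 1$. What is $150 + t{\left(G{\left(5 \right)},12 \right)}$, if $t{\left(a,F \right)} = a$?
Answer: $147$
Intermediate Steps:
$G{\left(T \right)} = -3$
$150 + t{\left(G{\left(5 \right)},12 \right)} = 150 - 3 = 147$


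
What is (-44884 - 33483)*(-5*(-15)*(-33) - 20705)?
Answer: 1816547060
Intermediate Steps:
(-44884 - 33483)*(-5*(-15)*(-33) - 20705) = -78367*(75*(-33) - 20705) = -78367*(-2475 - 20705) = -78367*(-23180) = 1816547060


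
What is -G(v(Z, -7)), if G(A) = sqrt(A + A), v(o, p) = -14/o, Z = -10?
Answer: -sqrt(70)/5 ≈ -1.6733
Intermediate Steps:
G(A) = sqrt(2)*sqrt(A) (G(A) = sqrt(2*A) = sqrt(2)*sqrt(A))
-G(v(Z, -7)) = -sqrt(2)*sqrt(-14/(-10)) = -sqrt(2)*sqrt(-14*(-1/10)) = -sqrt(2)*sqrt(7/5) = -sqrt(2)*sqrt(35)/5 = -sqrt(70)/5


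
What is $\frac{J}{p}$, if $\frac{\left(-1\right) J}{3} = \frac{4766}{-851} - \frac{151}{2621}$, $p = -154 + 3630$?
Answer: $\frac{37860561}{7753117196} \approx 0.0048833$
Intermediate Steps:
$p = 3476$
$J = \frac{37860561}{2230471}$ ($J = - 3 \left(\frac{4766}{-851} - \frac{151}{2621}\right) = - 3 \left(4766 \left(- \frac{1}{851}\right) - \frac{151}{2621}\right) = - 3 \left(- \frac{4766}{851} - \frac{151}{2621}\right) = \left(-3\right) \left(- \frac{12620187}{2230471}\right) = \frac{37860561}{2230471} \approx 16.974$)
$\frac{J}{p} = \frac{37860561}{2230471 \cdot 3476} = \frac{37860561}{2230471} \cdot \frac{1}{3476} = \frac{37860561}{7753117196}$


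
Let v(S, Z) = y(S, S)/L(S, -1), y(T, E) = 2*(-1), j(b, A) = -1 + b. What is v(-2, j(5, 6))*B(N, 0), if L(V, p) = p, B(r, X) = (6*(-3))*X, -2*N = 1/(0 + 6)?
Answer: 0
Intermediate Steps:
N = -1/12 (N = -1/(2*(0 + 6)) = -1/2/6 = -1/2*1/6 = -1/12 ≈ -0.083333)
B(r, X) = -18*X
y(T, E) = -2
v(S, Z) = 2 (v(S, Z) = -2/(-1) = -2*(-1) = 2)
v(-2, j(5, 6))*B(N, 0) = 2*(-18*0) = 2*0 = 0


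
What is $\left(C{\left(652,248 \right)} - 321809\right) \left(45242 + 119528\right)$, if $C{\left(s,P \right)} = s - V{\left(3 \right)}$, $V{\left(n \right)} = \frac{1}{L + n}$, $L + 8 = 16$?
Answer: $- \frac{582087592560}{11} \approx -5.2917 \cdot 10^{10}$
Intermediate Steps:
$L = 8$ ($L = -8 + 16 = 8$)
$V{\left(n \right)} = \frac{1}{8 + n}$
$C{\left(s,P \right)} = - \frac{1}{11} + s$ ($C{\left(s,P \right)} = s - \frac{1}{8 + 3} = s - \frac{1}{11} = - \frac{1}{11} + s$)
$\left(C{\left(652,248 \right)} - 321809\right) \left(45242 + 119528\right) = \left(\left(- \frac{1}{11} + 652\right) - 321809\right) \left(45242 + 119528\right) = \left(\frac{7171}{11} - 321809\right) 164770 = \left(- \frac{3532728}{11}\right) 164770 = - \frac{582087592560}{11}$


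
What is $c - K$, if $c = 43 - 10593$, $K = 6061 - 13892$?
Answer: $-2719$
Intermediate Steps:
$K = -7831$
$c = -10550$ ($c = 43 - 10593 = -10550$)
$c - K = -10550 - -7831 = -10550 + 7831 = -2719$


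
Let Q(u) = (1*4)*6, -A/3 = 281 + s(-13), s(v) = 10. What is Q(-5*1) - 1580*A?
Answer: 1379364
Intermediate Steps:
A = -873 (A = -3*(281 + 10) = -3*291 = -873)
Q(u) = 24 (Q(u) = 4*6 = 24)
Q(-5*1) - 1580*A = 24 - 1580*(-873) = 24 + 1379340 = 1379364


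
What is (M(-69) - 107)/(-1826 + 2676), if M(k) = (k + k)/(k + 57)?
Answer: -191/1700 ≈ -0.11235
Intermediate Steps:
M(k) = 2*k/(57 + k) (M(k) = (2*k)/(57 + k) = 2*k/(57 + k))
(M(-69) - 107)/(-1826 + 2676) = (2*(-69)/(57 - 69) - 107)/(-1826 + 2676) = (2*(-69)/(-12) - 107)/850 = (2*(-69)*(-1/12) - 107)*(1/850) = (23/2 - 107)*(1/850) = -191/2*1/850 = -191/1700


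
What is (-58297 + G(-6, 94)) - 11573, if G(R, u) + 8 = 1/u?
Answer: -6568531/94 ≈ -69878.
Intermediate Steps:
G(R, u) = -8 + 1/u
(-58297 + G(-6, 94)) - 11573 = (-58297 + (-8 + 1/94)) - 11573 = (-58297 - 751/94) - 11573 = -5480669/94 - 11573 = -6568531/94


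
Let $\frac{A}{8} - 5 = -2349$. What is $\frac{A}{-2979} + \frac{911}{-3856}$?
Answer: $\frac{69593843}{11487024} \approx 6.0585$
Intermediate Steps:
$A = -18752$ ($A = 40 + 8 \left(-2349\right) = 40 - 18792 = -18752$)
$\frac{A}{-2979} + \frac{911}{-3856} = - \frac{18752}{-2979} + \frac{911}{-3856} = \left(-18752\right) \left(- \frac{1}{2979}\right) + 911 \left(- \frac{1}{3856}\right) = \frac{18752}{2979} - \frac{911}{3856} = \frac{69593843}{11487024}$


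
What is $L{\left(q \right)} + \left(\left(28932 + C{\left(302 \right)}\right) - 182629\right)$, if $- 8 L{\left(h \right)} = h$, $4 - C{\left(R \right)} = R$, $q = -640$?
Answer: $-153915$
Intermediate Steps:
$C{\left(R \right)} = 4 - R$
$L{\left(h \right)} = - \frac{h}{8}$
$L{\left(q \right)} + \left(\left(28932 + C{\left(302 \right)}\right) - 182629\right) = \left(- \frac{1}{8}\right) \left(-640\right) + \left(\left(28932 + \left(4 - 302\right)\right) - 182629\right) = 80 + \left(\left(28932 + \left(4 - 302\right)\right) - 182629\right) = 80 + \left(\left(28932 - 298\right) - 182629\right) = 80 + \left(28634 - 182629\right) = 80 - 153995 = -153915$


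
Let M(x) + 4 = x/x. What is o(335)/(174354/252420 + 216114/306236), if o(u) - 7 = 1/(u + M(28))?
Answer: 534889023375/106659908288 ≈ 5.0149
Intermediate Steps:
M(x) = -3 (M(x) = -4 + x/x = -4 + 1 = -3)
o(u) = 7 + 1/(-3 + u) (o(u) = 7 + 1/(u - 3) = 7 + 1/(-3 + u))
o(335)/(174354/252420 + 216114/306236) = ((-20 + 7*335)/(-3 + 335))/(174354/252420 + 216114/306236) = ((-20 + 2345)/332)/(174354*(1/252420) + 216114*(1/306236)) = ((1/332)*2325)/(29059/42070 + 108057/153118) = 2325/(332*(321264784/230059795)) = (2325/332)*(230059795/321264784) = 534889023375/106659908288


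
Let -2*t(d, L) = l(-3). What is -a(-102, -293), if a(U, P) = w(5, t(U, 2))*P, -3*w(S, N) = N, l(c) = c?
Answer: -293/2 ≈ -146.50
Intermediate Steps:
t(d, L) = 3/2 (t(d, L) = -½*(-3) = 3/2)
w(S, N) = -N/3
a(U, P) = -P/2 (a(U, P) = (-⅓*3/2)*P = -P/2)
-a(-102, -293) = -(-1)*(-293)/2 = -1*293/2 = -293/2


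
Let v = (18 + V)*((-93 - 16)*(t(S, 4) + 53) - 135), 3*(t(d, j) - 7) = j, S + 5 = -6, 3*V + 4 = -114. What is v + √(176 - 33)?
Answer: 1309504/9 + √143 ≈ 1.4551e+5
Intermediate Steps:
V = -118/3 (V = -4/3 + (⅓)*(-114) = -4/3 - 38 = -118/3 ≈ -39.333)
S = -11 (S = -5 - 6 = -11)
t(d, j) = 7 + j/3
v = 1309504/9 (v = (18 - 118/3)*((-93 - 16)*((7 + (⅓)*4) + 53) - 135) = -64*(-109*((7 + 4/3) + 53) - 135)/3 = -64*(-109*(25/3 + 53) - 135)/3 = -64*(-109*184/3 - 135)/3 = -64*(-20056/3 - 135)/3 = -64/3*(-20461/3) = 1309504/9 ≈ 1.4550e+5)
v + √(176 - 33) = 1309504/9 + √(176 - 33) = 1309504/9 + √143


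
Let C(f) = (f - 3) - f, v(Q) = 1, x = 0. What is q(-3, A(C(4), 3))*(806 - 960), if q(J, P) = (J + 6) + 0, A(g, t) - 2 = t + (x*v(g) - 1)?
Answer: -462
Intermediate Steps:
C(f) = -3 (C(f) = (-3 + f) - f = -3)
A(g, t) = 1 + t (A(g, t) = 2 + (t + (0*1 - 1)) = 2 + (t + (0 - 1)) = 2 + (t - 1) = 2 + (-1 + t) = 1 + t)
q(J, P) = 6 + J (q(J, P) = (6 + J) + 0 = 6 + J)
q(-3, A(C(4), 3))*(806 - 960) = (6 - 3)*(806 - 960) = 3*(-154) = -462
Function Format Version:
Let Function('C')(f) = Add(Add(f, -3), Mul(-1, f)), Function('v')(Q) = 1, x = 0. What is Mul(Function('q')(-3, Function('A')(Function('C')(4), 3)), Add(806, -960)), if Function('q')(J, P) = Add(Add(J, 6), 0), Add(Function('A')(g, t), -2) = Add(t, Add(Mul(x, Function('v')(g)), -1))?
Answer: -462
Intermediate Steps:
Function('C')(f) = -3 (Function('C')(f) = Add(Add(-3, f), Mul(-1, f)) = -3)
Function('A')(g, t) = Add(1, t) (Function('A')(g, t) = Add(2, Add(t, Add(Mul(0, 1), -1))) = Add(2, Add(t, Add(0, -1))) = Add(2, Add(t, -1)) = Add(2, Add(-1, t)) = Add(1, t))
Function('q')(J, P) = Add(6, J) (Function('q')(J, P) = Add(Add(6, J), 0) = Add(6, J))
Mul(Function('q')(-3, Function('A')(Function('C')(4), 3)), Add(806, -960)) = Mul(Add(6, -3), Add(806, -960)) = Mul(3, -154) = -462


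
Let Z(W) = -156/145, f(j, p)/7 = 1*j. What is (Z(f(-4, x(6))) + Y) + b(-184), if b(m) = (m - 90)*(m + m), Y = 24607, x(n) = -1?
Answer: 18188499/145 ≈ 1.2544e+5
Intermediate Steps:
f(j, p) = 7*j (f(j, p) = 7*(1*j) = 7*j)
Z(W) = -156/145 (Z(W) = -156*1/145 = -156/145)
b(m) = 2*m*(-90 + m) (b(m) = (-90 + m)*(2*m) = 2*m*(-90 + m))
(Z(f(-4, x(6))) + Y) + b(-184) = (-156/145 + 24607) + 2*(-184)*(-90 - 184) = 3567859/145 + 2*(-184)*(-274) = 3567859/145 + 100832 = 18188499/145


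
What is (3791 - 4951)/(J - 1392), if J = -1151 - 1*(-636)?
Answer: 1160/1907 ≈ 0.60828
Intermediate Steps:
J = -515 (J = -1151 + 636 = -515)
(3791 - 4951)/(J - 1392) = (3791 - 4951)/(-515 - 1392) = -1160/(-1907) = -1160*(-1/1907) = 1160/1907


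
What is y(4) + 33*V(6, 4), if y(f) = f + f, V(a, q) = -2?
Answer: -58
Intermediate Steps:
y(f) = 2*f
y(4) + 33*V(6, 4) = 2*4 + 33*(-2) = 8 - 66 = -58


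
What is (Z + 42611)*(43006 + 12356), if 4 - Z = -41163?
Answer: 4638117636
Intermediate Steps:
Z = 41167 (Z = 4 - 1*(-41163) = 4 + 41163 = 41167)
(Z + 42611)*(43006 + 12356) = (41167 + 42611)*(43006 + 12356) = 83778*55362 = 4638117636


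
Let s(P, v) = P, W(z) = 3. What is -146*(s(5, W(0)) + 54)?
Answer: -8614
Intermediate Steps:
-146*(s(5, W(0)) + 54) = -146*(5 + 54) = -146*59 = -8614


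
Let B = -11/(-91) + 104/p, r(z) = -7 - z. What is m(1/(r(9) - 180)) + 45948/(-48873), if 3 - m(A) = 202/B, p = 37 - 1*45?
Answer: 169394983/9546526 ≈ 17.744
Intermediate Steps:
p = -8 (p = 37 - 45 = -8)
B = -1172/91 (B = -11/(-91) + 104/(-8) = -11*(-1/91) + 104*(-1/8) = 11/91 - 13 = -1172/91 ≈ -12.879)
m(A) = 10949/586 (m(A) = 3 - 202/(-1172/91) = 3 - 202*(-91)/1172 = 3 - 1*(-9191/586) = 3 + 9191/586 = 10949/586)
m(1/(r(9) - 180)) + 45948/(-48873) = 10949/586 + 45948/(-48873) = 10949/586 + 45948*(-1/48873) = 10949/586 - 15316/16291 = 169394983/9546526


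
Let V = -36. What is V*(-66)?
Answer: 2376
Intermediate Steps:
V*(-66) = -36*(-66) = 2376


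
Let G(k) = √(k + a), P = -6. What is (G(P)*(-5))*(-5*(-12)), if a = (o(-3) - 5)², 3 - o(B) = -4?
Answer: -300*I*√2 ≈ -424.26*I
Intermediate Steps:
o(B) = 7 (o(B) = 3 - 1*(-4) = 3 + 4 = 7)
a = 4 (a = (7 - 5)² = 2² = 4)
G(k) = √(4 + k) (G(k) = √(k + 4) = √(4 + k))
(G(P)*(-5))*(-5*(-12)) = (√(4 - 6)*(-5))*(-5*(-12)) = (√(-2)*(-5))*60 = ((I*√2)*(-5))*60 = -5*I*√2*60 = -300*I*√2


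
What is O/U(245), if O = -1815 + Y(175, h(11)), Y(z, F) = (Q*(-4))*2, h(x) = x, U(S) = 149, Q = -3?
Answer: -1791/149 ≈ -12.020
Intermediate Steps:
Y(z, F) = 24 (Y(z, F) = -3*(-4)*2 = 12*2 = 24)
O = -1791 (O = -1815 + 24 = -1791)
O/U(245) = -1791/149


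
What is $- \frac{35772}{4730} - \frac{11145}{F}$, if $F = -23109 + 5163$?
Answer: $- \frac{8928007}{1286130} \approx -6.9418$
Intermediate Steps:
$F = -17946$
$- \frac{35772}{4730} - \frac{11145}{F} = - \frac{35772}{4730} - \frac{11145}{-17946} = \left(-35772\right) \frac{1}{4730} - - \frac{3715}{5982} = - \frac{1626}{215} + \frac{3715}{5982} = - \frac{8928007}{1286130}$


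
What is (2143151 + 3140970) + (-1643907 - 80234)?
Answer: 3559980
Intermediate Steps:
(2143151 + 3140970) + (-1643907 - 80234) = 5284121 - 1724141 = 3559980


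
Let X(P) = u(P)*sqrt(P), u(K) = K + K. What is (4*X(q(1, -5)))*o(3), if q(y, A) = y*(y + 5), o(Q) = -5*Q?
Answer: -720*sqrt(6) ≈ -1763.6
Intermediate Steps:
u(K) = 2*K
q(y, A) = y*(5 + y)
X(P) = 2*P**(3/2) (X(P) = (2*P)*sqrt(P) = 2*P**(3/2))
(4*X(q(1, -5)))*o(3) = (4*(2*(1*(5 + 1))**(3/2)))*(-5*3) = (4*(2*(1*6)**(3/2)))*(-15) = (4*(2*6**(3/2)))*(-15) = (4*(2*(6*sqrt(6))))*(-15) = (4*(12*sqrt(6)))*(-15) = (48*sqrt(6))*(-15) = -720*sqrt(6)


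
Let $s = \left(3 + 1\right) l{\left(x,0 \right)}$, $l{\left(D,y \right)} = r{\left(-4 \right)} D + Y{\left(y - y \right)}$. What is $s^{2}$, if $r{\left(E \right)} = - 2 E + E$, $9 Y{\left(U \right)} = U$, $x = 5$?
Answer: $6400$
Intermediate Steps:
$Y{\left(U \right)} = \frac{U}{9}$
$r{\left(E \right)} = - E$
$l{\left(D,y \right)} = 4 D$ ($l{\left(D,y \right)} = \left(-1\right) \left(-4\right) D + \frac{y - y}{9} = 4 D + \frac{1}{9} \cdot 0 = 4 D + 0 = 4 D$)
$s = 80$ ($s = \left(3 + 1\right) 4 \cdot 5 = 4 \cdot 20 = 80$)
$s^{2} = 80^{2} = 6400$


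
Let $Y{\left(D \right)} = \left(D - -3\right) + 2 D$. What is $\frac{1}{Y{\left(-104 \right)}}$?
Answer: $- \frac{1}{309} \approx -0.0032362$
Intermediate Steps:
$Y{\left(D \right)} = 3 + 3 D$ ($Y{\left(D \right)} = \left(D + 3\right) + 2 D = \left(3 + D\right) + 2 D = 3 + 3 D$)
$\frac{1}{Y{\left(-104 \right)}} = \frac{1}{3 + 3 \left(-104\right)} = \frac{1}{3 - 312} = \frac{1}{-309} = - \frac{1}{309}$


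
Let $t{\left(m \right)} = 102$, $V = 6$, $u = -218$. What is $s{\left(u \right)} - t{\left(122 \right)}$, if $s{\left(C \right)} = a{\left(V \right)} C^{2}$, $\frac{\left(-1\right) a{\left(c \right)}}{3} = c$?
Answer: $-855534$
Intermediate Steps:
$a{\left(c \right)} = - 3 c$
$s{\left(C \right)} = - 18 C^{2}$ ($s{\left(C \right)} = \left(-3\right) 6 C^{2} = - 18 C^{2}$)
$s{\left(u \right)} - t{\left(122 \right)} = - 18 \left(-218\right)^{2} - 102 = \left(-18\right) 47524 - 102 = -855432 - 102 = -855534$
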